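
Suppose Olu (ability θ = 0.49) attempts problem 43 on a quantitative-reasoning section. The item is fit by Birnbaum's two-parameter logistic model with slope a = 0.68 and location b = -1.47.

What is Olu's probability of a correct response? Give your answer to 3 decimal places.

P(θ) = 1 / (1 + exp(−a(θ − b)))
Exponent: 0.68 × (0.49 − (-1.47)) = 1.3328
1/(1 + e^{-1.3328}) = 0.7913

0.791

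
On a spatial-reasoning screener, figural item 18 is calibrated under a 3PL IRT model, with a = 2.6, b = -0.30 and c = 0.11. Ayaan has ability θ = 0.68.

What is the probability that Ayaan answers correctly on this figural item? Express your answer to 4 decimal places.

0.9354

P(θ) = c + (1 − c) · 1 / (1 + exp(−a(θ − b)))
Exponent: 2.6 × (0.68 − (-0.30)) = 2.5480
1/(1 + e^{-2.5480}) = 0.9274
P = 0.11 + 0.89 × 0.9274 = 0.9354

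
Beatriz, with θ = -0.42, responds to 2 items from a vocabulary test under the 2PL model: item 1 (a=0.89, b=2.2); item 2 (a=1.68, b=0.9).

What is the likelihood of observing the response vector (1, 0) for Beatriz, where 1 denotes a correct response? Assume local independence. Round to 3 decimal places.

P(θ) = 1 / (1 + exp(−a(θ − b)))
P_1 = 1/(1+e^{2.3318}) = 0.0885
P_2 = 1/(1+e^{2.2176}) = 0.0982
L = P_1 × (1−P_2) = 0.0885 × 0.9018 = 0.07983

0.080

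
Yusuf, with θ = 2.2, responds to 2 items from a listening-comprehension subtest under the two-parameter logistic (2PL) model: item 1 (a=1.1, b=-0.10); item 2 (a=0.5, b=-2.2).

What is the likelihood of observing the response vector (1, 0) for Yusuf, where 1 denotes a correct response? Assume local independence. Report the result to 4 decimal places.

0.0924

P(θ) = 1 / (1 + exp(−a(θ − b)))
P_1 = 1/(1+e^{-2.5300}) = 0.9262
P_2 = 1/(1+e^{-2.2000}) = 0.9002
L = P_1 × (1−P_2) = 0.9262 × 0.0998 = 0.09239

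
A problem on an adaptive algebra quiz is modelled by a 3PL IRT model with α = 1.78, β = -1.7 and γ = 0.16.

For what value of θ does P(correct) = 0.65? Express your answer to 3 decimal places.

-1.511

P(θ) = γ + (1 − γ) · 1 / (1 + exp(−α(θ − β)))
Remove guessing floor: (0.65 − 0.16)/(1 − 0.16) = 0.5833
logit = ln(0.5833/0.4167) = 0.3365
θ = β + logit/(α) = -1.7 + 0.3365/1.7800 = -1.5110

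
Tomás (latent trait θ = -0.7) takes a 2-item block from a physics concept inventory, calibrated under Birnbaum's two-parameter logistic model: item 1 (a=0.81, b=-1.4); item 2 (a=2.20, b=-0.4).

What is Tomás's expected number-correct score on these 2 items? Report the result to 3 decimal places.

0.979

P(θ) = 1 / (1 + exp(−a(θ − b)))
P_1 = 1/(1+e^{-0.5670}) = 0.6381
P_2 = 1/(1+e^{0.6600}) = 0.3407
E[score] = 0.6381 + 0.3407 = 0.9788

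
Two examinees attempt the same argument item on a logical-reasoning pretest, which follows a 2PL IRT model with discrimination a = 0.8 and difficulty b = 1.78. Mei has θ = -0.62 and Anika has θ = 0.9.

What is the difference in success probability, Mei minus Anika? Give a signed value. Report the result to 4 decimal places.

P(θ) = 1 / (1 + exp(−a(θ − b)))
P(Mei) = 0.1279  [exponent -1.9200]
P(Anika) = 0.3309  [exponent -0.7040]
Difference = 0.1279 − 0.3309 = -0.2031

-0.2031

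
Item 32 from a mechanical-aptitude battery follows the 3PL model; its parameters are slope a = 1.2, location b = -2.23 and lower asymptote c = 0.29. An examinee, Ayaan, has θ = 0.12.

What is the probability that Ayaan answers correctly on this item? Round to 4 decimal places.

0.9601

P(θ) = c + (1 − c) · 1 / (1 + exp(−a(θ − b)))
Exponent: 1.2 × (0.12 − (-2.23)) = 2.8200
1/(1 + e^{-2.8200}) = 0.9437
P = 0.29 + 0.71 × 0.9437 = 0.9601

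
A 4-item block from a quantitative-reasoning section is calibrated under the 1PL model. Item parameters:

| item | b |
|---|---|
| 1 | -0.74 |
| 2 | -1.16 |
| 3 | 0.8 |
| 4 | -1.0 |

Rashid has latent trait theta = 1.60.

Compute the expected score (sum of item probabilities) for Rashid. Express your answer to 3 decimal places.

3.473

P(theta) = 1 / (1 + exp(−(theta − b)))
P_1 = 1/(1+e^{-2.3400}) = 0.9121
P_2 = 1/(1+e^{-2.7600}) = 0.9405
P_3 = 1/(1+e^{-0.8000}) = 0.6900
P_4 = 1/(1+e^{-2.6000}) = 0.9309
E[score] = 0.9121 + 0.9405 + 0.6900 + 0.9309 = 3.4734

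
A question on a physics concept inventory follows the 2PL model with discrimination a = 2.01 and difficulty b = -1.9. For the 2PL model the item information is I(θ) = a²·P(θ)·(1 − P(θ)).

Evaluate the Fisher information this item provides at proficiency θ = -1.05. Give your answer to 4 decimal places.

P = 1/(1+e^{-1.7085}) = 0.8466
P(1−P) = 0.8466 × 0.1534 = 0.1298
I = a² × P(1−P) = 2.01² × 0.1298 = 0.52456

0.5246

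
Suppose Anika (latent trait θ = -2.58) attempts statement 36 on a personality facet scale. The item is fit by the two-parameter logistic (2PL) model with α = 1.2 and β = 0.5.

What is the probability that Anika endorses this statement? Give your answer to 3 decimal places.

0.024

P(θ) = 1 / (1 + exp(−α(θ − β)))
Exponent: 1.2 × (-2.58 − 0.5) = -3.6960
1/(1 + e^{3.6960}) = 0.0242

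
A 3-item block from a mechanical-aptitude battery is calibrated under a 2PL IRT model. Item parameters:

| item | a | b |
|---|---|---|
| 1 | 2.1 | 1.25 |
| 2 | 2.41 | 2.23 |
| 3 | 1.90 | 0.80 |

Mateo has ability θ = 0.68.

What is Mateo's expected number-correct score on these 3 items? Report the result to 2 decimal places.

0.70

P(θ) = 1 / (1 + exp(−a(θ − b)))
P_1 = 1/(1+e^{1.1970}) = 0.2320
P_2 = 1/(1+e^{3.7355}) = 0.0233
P_3 = 1/(1+e^{0.2280}) = 0.4432
E[score] = 0.2320 + 0.0233 + 0.4432 = 0.6986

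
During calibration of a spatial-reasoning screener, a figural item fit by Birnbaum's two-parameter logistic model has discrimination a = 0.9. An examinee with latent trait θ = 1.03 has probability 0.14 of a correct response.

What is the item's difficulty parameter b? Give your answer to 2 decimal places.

3.05

P(θ) = 1 / (1 + exp(−a(θ − b)))
logit(0.14) = ln(0.14/0.86) = -1.8153
b = θ − logit/(a) = 1.03 − (-1.8153)/0.9000 = 3.0470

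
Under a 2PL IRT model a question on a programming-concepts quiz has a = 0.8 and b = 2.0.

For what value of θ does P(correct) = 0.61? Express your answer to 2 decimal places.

2.56

P(θ) = 1 / (1 + exp(−a(θ − b)))
logit = ln(0.6100/0.3900) = 0.4473
θ = b + logit/(a) = 2.0 + 0.4473/0.8000 = 2.5591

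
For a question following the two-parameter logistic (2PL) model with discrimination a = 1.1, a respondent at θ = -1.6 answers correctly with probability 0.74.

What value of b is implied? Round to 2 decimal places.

-2.55

P(θ) = 1 / (1 + exp(−a(θ − b)))
logit(0.74) = ln(0.74/0.26) = 1.0460
b = θ − logit/(a) = -1.6 − 1.0460/1.1000 = -2.5509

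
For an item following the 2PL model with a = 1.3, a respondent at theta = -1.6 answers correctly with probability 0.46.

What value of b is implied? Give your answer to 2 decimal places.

P(theta) = 1 / (1 + exp(−a(theta − b)))
logit(0.46) = ln(0.46/0.54) = -0.1603
b = theta − logit/(a) = -1.6 − (-0.1603)/1.3000 = -1.4767

-1.48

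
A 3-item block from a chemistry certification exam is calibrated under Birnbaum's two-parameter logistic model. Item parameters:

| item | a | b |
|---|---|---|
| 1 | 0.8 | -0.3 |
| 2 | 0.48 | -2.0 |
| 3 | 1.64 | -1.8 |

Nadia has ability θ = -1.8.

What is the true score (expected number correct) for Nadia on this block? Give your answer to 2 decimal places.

1.26

P(θ) = 1 / (1 + exp(−a(θ − b)))
P_1 = 1/(1+e^{1.2000}) = 0.2315
P_2 = 1/(1+e^{-0.0960}) = 0.5240
P_3 = 1/(1+e^{0.0000}) = 0.5000
E[score] = 0.2315 + 0.5240 + 0.5000 = 1.2555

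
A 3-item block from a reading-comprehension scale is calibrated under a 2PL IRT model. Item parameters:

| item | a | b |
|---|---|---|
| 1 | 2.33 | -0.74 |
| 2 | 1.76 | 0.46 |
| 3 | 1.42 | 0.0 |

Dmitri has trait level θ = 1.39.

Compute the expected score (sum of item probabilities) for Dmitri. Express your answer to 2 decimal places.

P(θ) = 1 / (1 + exp(−a(θ − b)))
P_1 = 1/(1+e^{-4.9629}) = 0.9931
P_2 = 1/(1+e^{-1.6368}) = 0.8371
P_3 = 1/(1+e^{-1.9738}) = 0.8780
E[score] = 0.9931 + 0.8371 + 0.8780 = 2.7082

2.71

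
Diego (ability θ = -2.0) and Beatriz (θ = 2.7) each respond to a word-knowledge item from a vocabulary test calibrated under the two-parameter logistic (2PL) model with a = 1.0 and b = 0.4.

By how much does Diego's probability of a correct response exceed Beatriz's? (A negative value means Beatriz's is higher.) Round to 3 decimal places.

-0.826

P(θ) = 1 / (1 + exp(−a(θ − b)))
P(Diego) = 0.0832  [exponent -2.4000]
P(Beatriz) = 0.9089  [exponent 2.3000]
Difference = 0.0832 − 0.9089 = -0.8257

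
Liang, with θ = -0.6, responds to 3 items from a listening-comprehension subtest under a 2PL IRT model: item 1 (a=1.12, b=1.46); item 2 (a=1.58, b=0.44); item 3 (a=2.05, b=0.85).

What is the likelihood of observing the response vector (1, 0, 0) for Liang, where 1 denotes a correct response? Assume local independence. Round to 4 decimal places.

0.0722

P(θ) = 1 / (1 + exp(−a(θ − b)))
P_1 = 1/(1+e^{2.3072}) = 0.0905
P_2 = 1/(1+e^{1.6432}) = 0.1620
P_3 = 1/(1+e^{2.9725}) = 0.0487
L = P_1 × (1−P_2) × (1−P_3) = 0.0905 × 0.8380 × 0.9513 = 0.07217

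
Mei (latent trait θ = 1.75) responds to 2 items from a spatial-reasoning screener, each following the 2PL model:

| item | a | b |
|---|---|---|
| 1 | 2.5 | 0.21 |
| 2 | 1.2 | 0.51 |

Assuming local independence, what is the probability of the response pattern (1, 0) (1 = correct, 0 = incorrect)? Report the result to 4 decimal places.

P(θ) = 1 / (1 + exp(−a(θ − b)))
P_1 = 1/(1+e^{-3.8500}) = 0.9792
P_2 = 1/(1+e^{-1.4880}) = 0.8158
L = P_1 × (1−P_2) = 0.9792 × 0.1842 = 0.18038

0.1804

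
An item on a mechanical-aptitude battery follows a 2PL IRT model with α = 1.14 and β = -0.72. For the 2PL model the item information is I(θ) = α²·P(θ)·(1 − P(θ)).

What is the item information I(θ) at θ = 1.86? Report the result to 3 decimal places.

P = 1/(1+e^{-2.9412}) = 0.9498
P(1−P) = 0.9498 × 0.0502 = 0.0476
I = α² × P(1−P) = 1.14² × 0.0476 = 0.06191

0.062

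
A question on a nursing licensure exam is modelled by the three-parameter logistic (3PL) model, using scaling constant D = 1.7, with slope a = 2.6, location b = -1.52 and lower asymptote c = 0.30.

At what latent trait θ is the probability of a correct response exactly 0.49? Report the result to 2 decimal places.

P(θ) = c + (1 − c) · 1 / (1 + exp(−D·a(θ − b)))
Remove guessing floor: (0.49 − 0.30)/(1 − 0.30) = 0.2714
logit = ln(0.2714/0.7286) = -0.9874
θ = b + logit/(1.7·a) = -1.52 + (-0.9874)/4.4200 = -1.7434

-1.74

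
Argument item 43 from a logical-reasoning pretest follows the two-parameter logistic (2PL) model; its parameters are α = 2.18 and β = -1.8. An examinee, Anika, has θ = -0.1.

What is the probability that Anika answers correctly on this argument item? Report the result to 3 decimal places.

P(θ) = 1 / (1 + exp(−α(θ − β)))
Exponent: 2.18 × (-0.1 − (-1.8)) = 3.7060
1/(1 + e^{-3.7060}) = 0.9760

0.976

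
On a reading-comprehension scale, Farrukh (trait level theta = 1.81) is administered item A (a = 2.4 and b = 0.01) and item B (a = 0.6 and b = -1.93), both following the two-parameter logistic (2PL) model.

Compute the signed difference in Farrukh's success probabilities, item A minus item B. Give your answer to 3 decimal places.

0.083

P(theta) = 1 / (1 + exp(−a(theta − b)))
P_A = 0.9869
P_B = 0.9041
P_A − P_B = 0.0827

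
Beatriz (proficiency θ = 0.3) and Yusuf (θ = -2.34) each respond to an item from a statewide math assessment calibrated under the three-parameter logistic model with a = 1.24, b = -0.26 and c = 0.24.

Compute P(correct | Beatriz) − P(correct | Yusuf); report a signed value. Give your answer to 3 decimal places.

0.453

P(θ) = c + (1 − c) · 1 / (1 + exp(−a(θ − b)))
P(Beatriz) = 0.7469  [exponent 0.6944]
P(Yusuf) = 0.2936  [exponent -2.5792]
Difference = 0.7469 − 0.2936 = 0.4533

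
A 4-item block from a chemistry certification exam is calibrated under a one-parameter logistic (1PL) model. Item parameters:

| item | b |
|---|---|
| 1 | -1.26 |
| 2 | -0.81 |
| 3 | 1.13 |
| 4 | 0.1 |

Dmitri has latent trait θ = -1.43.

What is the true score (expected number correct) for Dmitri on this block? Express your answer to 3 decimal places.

1.057

P(θ) = 1 / (1 + exp(−(θ − b)))
P_1 = 1/(1+e^{0.1700}) = 0.4576
P_2 = 1/(1+e^{0.6200}) = 0.3498
P_3 = 1/(1+e^{2.5600}) = 0.0718
P_4 = 1/(1+e^{1.5300}) = 0.1780
E[score] = 0.4576 + 0.3498 + 0.0718 + 0.1780 = 1.0571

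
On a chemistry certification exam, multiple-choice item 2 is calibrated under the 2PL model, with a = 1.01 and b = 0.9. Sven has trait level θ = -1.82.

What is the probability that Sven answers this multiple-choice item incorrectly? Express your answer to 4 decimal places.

P(θ) = 1 / (1 + exp(−a(θ − b)))
Exponent: 1.01 × (-1.82 − 0.9) = -2.7472
1/(1 + e^{2.7472}) = 0.0602
P(incorrect) = 1 − 0.0602 = 0.9398

0.9398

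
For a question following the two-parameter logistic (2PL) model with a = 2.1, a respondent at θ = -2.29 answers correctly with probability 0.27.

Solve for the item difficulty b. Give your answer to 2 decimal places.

-1.82

P(θ) = 1 / (1 + exp(−a(θ − b)))
logit(0.27) = ln(0.27/0.73) = -0.9946
b = θ − logit/(a) = -2.29 − (-0.9946)/2.1000 = -1.8164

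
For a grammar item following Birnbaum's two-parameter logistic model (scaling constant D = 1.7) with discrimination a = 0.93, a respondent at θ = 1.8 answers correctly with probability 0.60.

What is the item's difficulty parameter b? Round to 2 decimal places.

1.54

P(θ) = 1 / (1 + exp(−D·a(θ − b)))
logit(0.60) = ln(0.60/0.40) = 0.4055
b = θ − logit/(1.7·a) = 1.8 − 0.4055/1.5810 = 1.5435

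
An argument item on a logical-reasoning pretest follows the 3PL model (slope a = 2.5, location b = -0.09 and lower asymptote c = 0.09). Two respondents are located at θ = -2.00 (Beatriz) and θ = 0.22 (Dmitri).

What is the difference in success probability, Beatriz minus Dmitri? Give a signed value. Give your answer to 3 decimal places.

-0.615

P(θ) = c + (1 − c) · 1 / (1 + exp(−a(θ − b)))
P(Beatriz) = 0.0976  [exponent -4.7750]
P(Dmitri) = 0.7130  [exponent 0.7750]
Difference = 0.0976 − 0.7130 = -0.6154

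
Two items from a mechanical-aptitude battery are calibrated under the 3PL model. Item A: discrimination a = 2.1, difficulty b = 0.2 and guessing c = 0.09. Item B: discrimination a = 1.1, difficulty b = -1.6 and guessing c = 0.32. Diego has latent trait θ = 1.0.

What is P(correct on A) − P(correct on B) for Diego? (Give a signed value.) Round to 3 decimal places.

-0.106

P(θ) = c + (1 − c) · 1 / (1 + exp(−a(θ − b)))
P_A = 0.8570
P_B = 0.9632
P_A − P_B = -0.1061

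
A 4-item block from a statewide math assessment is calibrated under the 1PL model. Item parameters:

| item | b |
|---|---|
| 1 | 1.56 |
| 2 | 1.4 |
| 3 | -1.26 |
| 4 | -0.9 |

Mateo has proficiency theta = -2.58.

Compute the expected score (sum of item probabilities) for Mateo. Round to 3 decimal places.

P(theta) = 1 / (1 + exp(−(theta − b)))
P_1 = 1/(1+e^{4.1400}) = 0.0157
P_2 = 1/(1+e^{3.9800}) = 0.0183
P_3 = 1/(1+e^{1.3200}) = 0.2108
P_4 = 1/(1+e^{1.6800}) = 0.1571
E[score] = 0.0157 + 0.0183 + 0.2108 + 0.1571 = 0.4019

0.402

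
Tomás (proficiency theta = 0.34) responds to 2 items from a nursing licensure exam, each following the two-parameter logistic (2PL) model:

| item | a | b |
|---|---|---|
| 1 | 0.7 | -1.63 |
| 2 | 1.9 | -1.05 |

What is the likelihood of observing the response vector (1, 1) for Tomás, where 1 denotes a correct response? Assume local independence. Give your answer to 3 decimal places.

P(theta) = 1 / (1 + exp(−a(theta − b)))
P_1 = 1/(1+e^{-1.3790}) = 0.7988
P_2 = 1/(1+e^{-2.6410}) = 0.9335
L = P_1 × P_2 = 0.7988 × 0.9335 = 0.74567

0.746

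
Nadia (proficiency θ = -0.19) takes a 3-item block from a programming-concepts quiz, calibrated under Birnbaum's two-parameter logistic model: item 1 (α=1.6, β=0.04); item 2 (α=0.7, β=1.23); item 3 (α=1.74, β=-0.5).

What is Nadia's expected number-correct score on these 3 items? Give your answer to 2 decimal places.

1.31

P(θ) = 1 / (1 + exp(−α(θ − β)))
P_1 = 1/(1+e^{0.3680}) = 0.4090
P_2 = 1/(1+e^{0.9940}) = 0.2701
P_3 = 1/(1+e^{-0.5394}) = 0.6317
E[score] = 0.4090 + 0.2701 + 0.6317 = 1.3108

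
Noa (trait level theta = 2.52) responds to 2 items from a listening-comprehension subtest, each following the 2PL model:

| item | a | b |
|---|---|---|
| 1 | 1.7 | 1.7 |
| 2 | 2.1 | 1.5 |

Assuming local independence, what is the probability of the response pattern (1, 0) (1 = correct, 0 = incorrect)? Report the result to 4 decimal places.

0.0842

P(theta) = 1 / (1 + exp(−a(theta − b)))
P_1 = 1/(1+e^{-1.3940}) = 0.8012
P_2 = 1/(1+e^{-2.1420}) = 0.8949
L = P_1 × (1−P_2) = 0.8012 × 0.1051 = 0.08419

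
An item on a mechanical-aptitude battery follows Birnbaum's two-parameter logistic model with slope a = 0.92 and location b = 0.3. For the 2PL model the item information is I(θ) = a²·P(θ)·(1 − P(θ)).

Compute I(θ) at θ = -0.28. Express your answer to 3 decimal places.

0.197

P = 1/(1+e^{0.5336}) = 0.3697
P(1−P) = 0.3697 × 0.6303 = 0.2330
I = a² × P(1−P) = 0.92² × 0.2330 = 0.19722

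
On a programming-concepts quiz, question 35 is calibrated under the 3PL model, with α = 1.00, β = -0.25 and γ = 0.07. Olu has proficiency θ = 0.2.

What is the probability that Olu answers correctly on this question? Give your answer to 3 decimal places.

P(θ) = γ + (1 − γ) · 1 / (1 + exp(−α(θ − β)))
Exponent: 1.00 × (0.2 − (-0.25)) = 0.4500
1/(1 + e^{-0.4500}) = 0.6106
P = 0.07 + 0.93 × 0.6106 = 0.6379

0.638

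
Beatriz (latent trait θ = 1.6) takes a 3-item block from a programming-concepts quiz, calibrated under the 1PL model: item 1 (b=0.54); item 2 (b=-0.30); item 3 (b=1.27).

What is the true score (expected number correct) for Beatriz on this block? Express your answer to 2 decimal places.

2.19

P(θ) = 1 / (1 + exp(−(θ − b)))
P_1 = 1/(1+e^{-1.0600}) = 0.7427
P_2 = 1/(1+e^{-1.9000}) = 0.8699
P_3 = 1/(1+e^{-0.3300}) = 0.5818
E[score] = 0.7427 + 0.8699 + 0.5818 = 2.1943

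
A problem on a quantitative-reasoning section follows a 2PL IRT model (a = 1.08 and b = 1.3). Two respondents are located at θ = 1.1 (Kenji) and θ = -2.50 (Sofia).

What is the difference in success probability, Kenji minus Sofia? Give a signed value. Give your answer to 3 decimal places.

0.430

P(θ) = 1 / (1 + exp(−a(θ − b)))
P(Kenji) = 0.4462  [exponent -0.2160]
P(Sofia) = 0.0162  [exponent -4.1040]
Difference = 0.4462 − 0.0162 = 0.4300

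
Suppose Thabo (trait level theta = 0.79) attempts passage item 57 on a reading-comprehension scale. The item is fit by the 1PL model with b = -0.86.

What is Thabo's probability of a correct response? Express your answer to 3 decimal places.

P(theta) = 1 / (1 + exp(−(theta − b)))
Exponent: (0.79 − (-0.86)) = 1.6500
1/(1 + e^{-1.6500}) = 0.8389
P = 0.8389

0.839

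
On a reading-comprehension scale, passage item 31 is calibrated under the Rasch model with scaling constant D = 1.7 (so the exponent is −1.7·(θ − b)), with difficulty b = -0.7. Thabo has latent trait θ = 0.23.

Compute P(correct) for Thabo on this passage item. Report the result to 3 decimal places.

0.829

P(θ) = 1 / (1 + exp(−D·(θ − b)))
Exponent: 1.7 × (0.23 − (-0.7)) = 1.5810
1/(1 + e^{-1.5810}) = 0.8293
P = 0.8293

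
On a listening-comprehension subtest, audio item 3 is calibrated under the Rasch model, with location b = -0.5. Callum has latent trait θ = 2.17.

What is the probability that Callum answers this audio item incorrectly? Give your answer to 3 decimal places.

P(θ) = 1 / (1 + exp(−(θ − b)))
Exponent: (2.17 − (-0.5)) = 2.6700
1/(1 + e^{-2.6700}) = 0.9352
P = 0.9352
P(incorrect) = 1 − 0.9352 = 0.0648

0.065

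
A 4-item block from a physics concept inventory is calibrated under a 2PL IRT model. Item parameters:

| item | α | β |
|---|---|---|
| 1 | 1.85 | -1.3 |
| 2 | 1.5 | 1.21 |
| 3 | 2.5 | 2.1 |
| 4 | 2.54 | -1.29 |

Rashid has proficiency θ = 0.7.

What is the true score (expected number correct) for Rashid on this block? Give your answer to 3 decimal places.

P(θ) = 1 / (1 + exp(−α(θ − β)))
P_1 = 1/(1+e^{-3.7000}) = 0.9759
P_2 = 1/(1+e^{0.7650}) = 0.3176
P_3 = 1/(1+e^{3.5000}) = 0.0293
P_4 = 1/(1+e^{-5.0546}) = 0.9937
E[score] = 0.9759 + 0.3176 + 0.0293 + 0.9937 = 2.3164

2.316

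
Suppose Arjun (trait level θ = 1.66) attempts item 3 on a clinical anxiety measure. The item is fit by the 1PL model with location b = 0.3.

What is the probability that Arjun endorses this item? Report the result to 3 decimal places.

0.796

P(θ) = 1 / (1 + exp(−(θ − b)))
Exponent: (1.66 − 0.3) = 1.3600
1/(1 + e^{-1.3600}) = 0.7958
P = 0.7958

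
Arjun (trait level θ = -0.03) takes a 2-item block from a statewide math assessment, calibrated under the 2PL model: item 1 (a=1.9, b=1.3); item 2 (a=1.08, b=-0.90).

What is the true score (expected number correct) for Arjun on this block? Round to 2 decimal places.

0.79

P(θ) = 1 / (1 + exp(−a(θ − b)))
P_1 = 1/(1+e^{2.5270}) = 0.0740
P_2 = 1/(1+e^{-0.9396}) = 0.7190
E[score] = 0.0740 + 0.7190 = 0.7930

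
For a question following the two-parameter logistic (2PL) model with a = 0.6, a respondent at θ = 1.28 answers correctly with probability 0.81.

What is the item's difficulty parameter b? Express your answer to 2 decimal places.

-1.14

P(θ) = 1 / (1 + exp(−a(θ − b)))
logit(0.81) = ln(0.81/0.19) = 1.4500
b = θ − logit/(a) = 1.28 − 1.4500/0.6000 = -1.1367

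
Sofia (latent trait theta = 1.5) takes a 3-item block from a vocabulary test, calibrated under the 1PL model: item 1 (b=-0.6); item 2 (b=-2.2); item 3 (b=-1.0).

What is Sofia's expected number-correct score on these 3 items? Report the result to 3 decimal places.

P(theta) = 1 / (1 + exp(−(theta − b)))
P_1 = 1/(1+e^{-2.1000}) = 0.8909
P_2 = 1/(1+e^{-3.7000}) = 0.9759
P_3 = 1/(1+e^{-2.5000}) = 0.9241
E[score] = 0.8909 + 0.9759 + 0.9241 = 2.7909

2.791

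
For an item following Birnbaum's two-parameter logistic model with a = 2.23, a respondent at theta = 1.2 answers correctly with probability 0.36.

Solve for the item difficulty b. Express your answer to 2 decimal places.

P(theta) = 1 / (1 + exp(−a(theta − b)))
logit(0.36) = ln(0.36/0.64) = -0.5754
b = theta − logit/(a) = 1.2 − (-0.5754)/2.2300 = 1.4580

1.46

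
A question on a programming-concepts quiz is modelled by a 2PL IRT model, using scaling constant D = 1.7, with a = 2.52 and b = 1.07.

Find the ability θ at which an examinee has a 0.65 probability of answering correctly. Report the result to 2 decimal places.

P(θ) = 1 / (1 + exp(−D·a(θ − b)))
logit = ln(0.6500/0.3500) = 0.6190
θ = b + logit/(1.7·a) = 1.07 + 0.6190/4.2840 = 1.2145

1.21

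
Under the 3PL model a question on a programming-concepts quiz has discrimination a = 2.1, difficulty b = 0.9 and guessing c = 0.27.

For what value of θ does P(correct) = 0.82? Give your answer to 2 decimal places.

P(θ) = c + (1 − c) · 1 / (1 + exp(−a(θ − b)))
Remove guessing floor: (0.82 − 0.27)/(1 − 0.27) = 0.7534
logit = ln(0.7534/0.2466) = 1.1170
θ = b + logit/(a) = 0.9 + 1.1170/2.1000 = 1.4319

1.43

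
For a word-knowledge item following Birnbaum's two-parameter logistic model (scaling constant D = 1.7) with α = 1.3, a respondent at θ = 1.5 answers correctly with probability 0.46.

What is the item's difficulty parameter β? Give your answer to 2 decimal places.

1.57

P(θ) = 1 / (1 + exp(−D·α(θ − β)))
logit(0.46) = ln(0.46/0.54) = -0.1603
β = θ − logit/(1.7·α) = 1.5 − (-0.1603)/2.2100 = 1.5726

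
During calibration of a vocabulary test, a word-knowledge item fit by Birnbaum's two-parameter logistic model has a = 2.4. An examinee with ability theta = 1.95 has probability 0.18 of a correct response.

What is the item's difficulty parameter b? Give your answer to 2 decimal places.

2.58

P(theta) = 1 / (1 + exp(−a(theta − b)))
logit(0.18) = ln(0.18/0.82) = -1.5163
b = theta − logit/(a) = 1.95 − (-1.5163)/2.4000 = 2.5818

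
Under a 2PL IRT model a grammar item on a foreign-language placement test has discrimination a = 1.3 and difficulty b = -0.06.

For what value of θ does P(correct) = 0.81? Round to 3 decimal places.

1.055

P(θ) = 1 / (1 + exp(−a(θ − b)))
logit = ln(0.8100/0.1900) = 1.4500
θ = b + logit/(a) = -0.06 + 1.4500/1.3000 = 1.0554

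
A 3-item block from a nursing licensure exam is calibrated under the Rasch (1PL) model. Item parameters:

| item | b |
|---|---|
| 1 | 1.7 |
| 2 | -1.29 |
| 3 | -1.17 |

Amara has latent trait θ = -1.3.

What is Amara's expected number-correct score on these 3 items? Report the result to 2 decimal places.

1.01

P(θ) = 1 / (1 + exp(−(θ − b)))
P_1 = 1/(1+e^{3.0000}) = 0.0474
P_2 = 1/(1+e^{0.0100}) = 0.4975
P_3 = 1/(1+e^{0.1300}) = 0.4675
E[score] = 0.0474 + 0.4975 + 0.4675 = 1.0125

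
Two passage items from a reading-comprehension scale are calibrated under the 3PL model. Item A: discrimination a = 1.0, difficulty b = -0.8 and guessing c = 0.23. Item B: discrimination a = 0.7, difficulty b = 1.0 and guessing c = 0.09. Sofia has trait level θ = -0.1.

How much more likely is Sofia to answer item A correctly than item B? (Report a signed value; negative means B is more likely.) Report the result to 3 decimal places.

P(θ) = c + (1 − c) · 1 / (1 + exp(−a(θ − b)))
P_A = 0.7445
P_B = 0.3780
P_A − P_B = 0.3665

0.367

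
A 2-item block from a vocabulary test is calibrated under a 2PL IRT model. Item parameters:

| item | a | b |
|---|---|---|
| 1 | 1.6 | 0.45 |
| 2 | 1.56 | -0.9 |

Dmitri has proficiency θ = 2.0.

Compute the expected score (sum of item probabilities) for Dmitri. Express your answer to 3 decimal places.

P(θ) = 1 / (1 + exp(−a(θ − b)))
P_1 = 1/(1+e^{-2.4800}) = 0.9227
P_2 = 1/(1+e^{-4.5240}) = 0.9893
E[score] = 0.9227 + 0.9893 = 1.9120

1.912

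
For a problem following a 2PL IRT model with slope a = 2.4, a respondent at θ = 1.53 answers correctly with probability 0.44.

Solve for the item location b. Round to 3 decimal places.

P(θ) = 1 / (1 + exp(−a(θ − b)))
logit(0.44) = ln(0.44/0.56) = -0.2412
b = θ − logit/(a) = 1.53 − (-0.2412)/2.4000 = 1.6305

1.630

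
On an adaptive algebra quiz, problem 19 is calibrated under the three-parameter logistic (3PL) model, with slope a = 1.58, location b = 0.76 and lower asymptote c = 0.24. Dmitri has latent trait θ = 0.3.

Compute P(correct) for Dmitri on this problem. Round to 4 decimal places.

0.4877

P(θ) = c + (1 − c) · 1 / (1 + exp(−a(θ − b)))
Exponent: 1.58 × (0.3 − 0.76) = -0.7268
1/(1 + e^{0.7268}) = 0.3259
P = 0.24 + 0.76 × 0.3259 = 0.4877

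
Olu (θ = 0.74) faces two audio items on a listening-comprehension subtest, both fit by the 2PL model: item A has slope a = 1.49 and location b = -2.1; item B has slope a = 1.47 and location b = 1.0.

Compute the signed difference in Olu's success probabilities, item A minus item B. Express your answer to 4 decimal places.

P(θ) = 1 / (1 + exp(−a(θ − b)))
P_A = 0.9857
P_B = 0.4056
P_A − P_B = 0.5801

0.5801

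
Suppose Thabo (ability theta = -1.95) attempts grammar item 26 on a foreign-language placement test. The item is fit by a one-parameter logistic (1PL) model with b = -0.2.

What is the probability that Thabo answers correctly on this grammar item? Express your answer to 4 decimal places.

P(theta) = 1 / (1 + exp(−(theta − b)))
Exponent: (-1.95 − (-0.2)) = -1.7500
1/(1 + e^{1.7500}) = 0.1480
P = 0.1480

0.1480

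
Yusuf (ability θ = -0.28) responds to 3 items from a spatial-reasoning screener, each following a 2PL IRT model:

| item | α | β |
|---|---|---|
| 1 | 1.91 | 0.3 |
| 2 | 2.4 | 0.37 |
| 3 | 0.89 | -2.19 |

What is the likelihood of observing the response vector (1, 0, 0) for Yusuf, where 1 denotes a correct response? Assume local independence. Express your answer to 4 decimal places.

0.0317

P(θ) = 1 / (1 + exp(−α(θ − β)))
P_1 = 1/(1+e^{1.1078}) = 0.2483
P_2 = 1/(1+e^{1.5600}) = 0.1736
P_3 = 1/(1+e^{-1.6999}) = 0.8455
L = P_1 × (1−P_2) × (1−P_3) = 0.2483 × 0.8264 × 0.1545 = 0.03169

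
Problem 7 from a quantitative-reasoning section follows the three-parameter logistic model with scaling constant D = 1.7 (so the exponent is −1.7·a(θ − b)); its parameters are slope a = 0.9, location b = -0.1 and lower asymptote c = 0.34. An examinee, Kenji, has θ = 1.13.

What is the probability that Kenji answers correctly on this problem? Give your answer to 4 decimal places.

P(θ) = c + (1 − c) · 1 / (1 + exp(−D·a(θ − b)))
Exponent: 1.7 × 0.9 × (1.13 − (-0.1)) = 1.8819
1/(1 + e^{-1.8819}) = 0.8678
P = 0.34 + 0.66 × 0.8678 = 0.9128

0.9128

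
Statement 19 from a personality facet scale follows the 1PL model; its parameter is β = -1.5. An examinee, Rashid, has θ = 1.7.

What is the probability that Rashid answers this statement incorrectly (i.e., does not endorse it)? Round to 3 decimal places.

0.039

P(θ) = 1 / (1 + exp(−(θ − β)))
Exponent: (1.7 − (-1.5)) = 3.2000
1/(1 + e^{-3.2000}) = 0.9608
P = 0.9608
P(incorrect) = 1 − 0.9608 = 0.0392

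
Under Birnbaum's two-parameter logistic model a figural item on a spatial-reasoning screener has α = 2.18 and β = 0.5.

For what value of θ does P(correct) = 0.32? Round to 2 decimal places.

0.15

P(θ) = 1 / (1 + exp(−α(θ − β)))
logit = ln(0.3200/0.6800) = -0.7538
θ = β + logit/(α) = 0.5 + (-0.7538)/2.1800 = 0.1542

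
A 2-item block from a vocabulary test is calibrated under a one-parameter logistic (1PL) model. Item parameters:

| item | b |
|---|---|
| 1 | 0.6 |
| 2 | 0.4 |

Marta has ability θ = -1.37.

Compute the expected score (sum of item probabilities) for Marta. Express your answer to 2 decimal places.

P(θ) = 1 / (1 + exp(−(θ − b)))
P_1 = 1/(1+e^{1.9700}) = 0.1224
P_2 = 1/(1+e^{1.7700}) = 0.1455
E[score] = 0.1224 + 0.1455 = 0.2679

0.27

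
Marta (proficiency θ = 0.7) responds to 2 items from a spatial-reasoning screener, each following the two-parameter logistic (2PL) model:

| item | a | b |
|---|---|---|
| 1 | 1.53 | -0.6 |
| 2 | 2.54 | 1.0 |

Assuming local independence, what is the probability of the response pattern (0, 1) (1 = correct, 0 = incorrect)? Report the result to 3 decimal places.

0.038

P(θ) = 1 / (1 + exp(−a(θ − b)))
P_1 = 1/(1+e^{-1.9890}) = 0.8796
P_2 = 1/(1+e^{0.7620}) = 0.3182
L = (1−P_1) × P_2 = 0.1204 × 0.3182 = 0.03830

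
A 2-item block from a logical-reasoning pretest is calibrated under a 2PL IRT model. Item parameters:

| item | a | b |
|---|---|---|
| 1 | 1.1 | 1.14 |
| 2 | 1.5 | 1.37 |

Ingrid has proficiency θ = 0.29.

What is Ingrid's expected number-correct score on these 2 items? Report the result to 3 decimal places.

P(θ) = 1 / (1 + exp(−a(θ − b)))
P_1 = 1/(1+e^{0.9350}) = 0.2819
P_2 = 1/(1+e^{1.6200}) = 0.1652
E[score] = 0.2819 + 0.1652 = 0.4471

0.447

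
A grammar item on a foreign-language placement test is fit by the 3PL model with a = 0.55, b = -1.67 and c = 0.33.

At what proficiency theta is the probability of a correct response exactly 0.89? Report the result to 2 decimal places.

P(theta) = c + (1 − c) · 1 / (1 + exp(−a(theta − b)))
Remove guessing floor: (0.89 − 0.33)/(1 − 0.33) = 0.8358
logit = ln(0.8358/0.1642) = 1.6275
theta = b + logit/(a) = -1.67 + 1.6275/0.5500 = 1.2890

1.29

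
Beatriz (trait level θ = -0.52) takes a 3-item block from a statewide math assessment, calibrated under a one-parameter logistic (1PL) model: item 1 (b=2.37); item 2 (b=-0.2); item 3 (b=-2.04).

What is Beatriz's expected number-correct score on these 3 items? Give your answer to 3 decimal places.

P(θ) = 1 / (1 + exp(−(θ − b)))
P_1 = 1/(1+e^{2.8900}) = 0.0527
P_2 = 1/(1+e^{0.3200}) = 0.4207
P_3 = 1/(1+e^{-1.5200}) = 0.8205
E[score] = 0.0527 + 0.4207 + 0.8205 = 1.2939

1.294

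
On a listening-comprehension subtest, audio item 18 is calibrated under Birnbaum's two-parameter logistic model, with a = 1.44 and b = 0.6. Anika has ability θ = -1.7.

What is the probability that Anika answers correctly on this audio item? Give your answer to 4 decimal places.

0.0352

P(θ) = 1 / (1 + exp(−a(θ − b)))
Exponent: 1.44 × (-1.7 − 0.6) = -3.3120
1/(1 + e^{3.3120}) = 0.0352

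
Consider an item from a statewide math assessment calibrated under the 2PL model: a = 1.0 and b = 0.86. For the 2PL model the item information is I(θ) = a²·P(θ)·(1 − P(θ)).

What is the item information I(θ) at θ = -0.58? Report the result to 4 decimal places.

0.1549

P = 1/(1+e^{1.4400}) = 0.1915
P(1−P) = 0.1915 × 0.8085 = 0.1549
I = a² × P(1−P) = 1.0² × 0.1549 = 0.15486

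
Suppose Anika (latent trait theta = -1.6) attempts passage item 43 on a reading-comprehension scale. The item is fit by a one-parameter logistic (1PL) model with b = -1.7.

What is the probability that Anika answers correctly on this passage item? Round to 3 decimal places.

0.525

P(theta) = 1 / (1 + exp(−(theta − b)))
Exponent: (-1.6 − (-1.7)) = 0.1000
1/(1 + e^{-0.1000}) = 0.5250
P = 0.5250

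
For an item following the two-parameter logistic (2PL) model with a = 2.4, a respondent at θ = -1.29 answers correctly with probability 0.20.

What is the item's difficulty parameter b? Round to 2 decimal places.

P(θ) = 1 / (1 + exp(−a(θ − b)))
logit(0.20) = ln(0.20/0.80) = -1.3863
b = θ − logit/(a) = -1.29 − (-1.3863)/2.4000 = -0.7124

-0.71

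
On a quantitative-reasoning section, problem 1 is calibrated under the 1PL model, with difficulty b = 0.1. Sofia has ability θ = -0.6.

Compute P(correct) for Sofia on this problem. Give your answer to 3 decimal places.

0.332

P(θ) = 1 / (1 + exp(−(θ − b)))
Exponent: (-0.6 − 0.1) = -0.7000
1/(1 + e^{0.7000}) = 0.3318
P = 0.3318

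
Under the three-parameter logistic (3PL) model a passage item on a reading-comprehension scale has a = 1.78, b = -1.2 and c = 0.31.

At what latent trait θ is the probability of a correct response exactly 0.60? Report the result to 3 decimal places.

-1.381

P(θ) = c + (1 − c) · 1 / (1 + exp(−a(θ − b)))
Remove guessing floor: (0.60 − 0.31)/(1 − 0.31) = 0.4203
logit = ln(0.4203/0.5797) = -0.3216
θ = b + logit/(a) = -1.2 + (-0.3216)/1.7800 = -1.3807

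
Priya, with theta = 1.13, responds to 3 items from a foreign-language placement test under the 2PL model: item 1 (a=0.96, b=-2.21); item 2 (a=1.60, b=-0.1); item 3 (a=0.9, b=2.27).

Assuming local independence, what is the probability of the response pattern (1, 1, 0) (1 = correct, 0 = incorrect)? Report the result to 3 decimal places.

P(theta) = 1 / (1 + exp(−a(theta − b)))
P_1 = 1/(1+e^{-3.2064}) = 0.9611
P_2 = 1/(1+e^{-1.9680}) = 0.8774
P_3 = 1/(1+e^{1.0260}) = 0.2639
L = P_1 × P_2 × (1−P_3) = 0.9611 × 0.8774 × 0.7361 = 0.62074

0.621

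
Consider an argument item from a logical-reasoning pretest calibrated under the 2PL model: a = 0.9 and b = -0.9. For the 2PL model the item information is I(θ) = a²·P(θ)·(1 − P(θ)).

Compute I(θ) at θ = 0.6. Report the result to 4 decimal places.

0.1324

P = 1/(1+e^{-1.3500}) = 0.7941
P(1−P) = 0.7941 × 0.2059 = 0.1635
I = a² × P(1−P) = 0.9² × 0.1635 = 0.13243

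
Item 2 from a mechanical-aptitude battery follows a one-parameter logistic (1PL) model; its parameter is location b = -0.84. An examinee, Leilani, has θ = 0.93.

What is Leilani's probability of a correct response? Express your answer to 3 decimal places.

0.854

P(θ) = 1 / (1 + exp(−(θ − b)))
Exponent: (0.93 − (-0.84)) = 1.7700
1/(1 + e^{-1.7700}) = 0.8545
P = 0.8545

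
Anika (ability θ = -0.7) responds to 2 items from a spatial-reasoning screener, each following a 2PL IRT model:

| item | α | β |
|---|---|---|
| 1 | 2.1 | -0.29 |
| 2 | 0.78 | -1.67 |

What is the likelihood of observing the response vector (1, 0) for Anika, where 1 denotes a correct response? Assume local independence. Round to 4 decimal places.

0.0949

P(θ) = 1 / (1 + exp(−α(θ − β)))
P_1 = 1/(1+e^{0.8610}) = 0.2971
P_2 = 1/(1+e^{-0.7566}) = 0.6806
L = P_1 × (1−P_2) = 0.2971 × 0.3194 = 0.09490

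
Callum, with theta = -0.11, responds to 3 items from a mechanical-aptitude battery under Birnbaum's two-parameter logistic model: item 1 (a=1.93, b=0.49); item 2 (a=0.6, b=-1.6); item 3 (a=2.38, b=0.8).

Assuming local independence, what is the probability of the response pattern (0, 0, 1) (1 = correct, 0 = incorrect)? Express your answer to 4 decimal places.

P(theta) = 1 / (1 + exp(−a(theta − b)))
P_1 = 1/(1+e^{1.1580}) = 0.2390
P_2 = 1/(1+e^{-0.8940}) = 0.7097
P_3 = 1/(1+e^{2.1658}) = 0.1029
L = (1−P_1) × (1−P_2) × P_3 = 0.7610 × 0.2903 × 0.1029 = 0.02272

0.0227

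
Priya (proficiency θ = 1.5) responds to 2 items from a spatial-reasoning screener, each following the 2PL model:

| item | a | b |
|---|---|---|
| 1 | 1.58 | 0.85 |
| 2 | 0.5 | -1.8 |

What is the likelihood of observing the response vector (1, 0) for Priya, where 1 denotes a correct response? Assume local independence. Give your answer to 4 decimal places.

0.1186

P(θ) = 1 / (1 + exp(−a(θ − b)))
P_1 = 1/(1+e^{-1.0270}) = 0.7363
P_2 = 1/(1+e^{-1.6500}) = 0.8389
L = P_1 × (1−P_2) = 0.7363 × 0.1611 = 0.11863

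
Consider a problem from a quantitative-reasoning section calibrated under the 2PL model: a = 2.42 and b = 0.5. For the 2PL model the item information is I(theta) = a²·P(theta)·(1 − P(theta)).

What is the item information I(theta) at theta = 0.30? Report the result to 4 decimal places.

P = 1/(1+e^{0.4840}) = 0.3813
P(1−P) = 0.3813 × 0.6187 = 0.2359
I = a² × P(1−P) = 2.42² × 0.2359 = 1.38160

1.3816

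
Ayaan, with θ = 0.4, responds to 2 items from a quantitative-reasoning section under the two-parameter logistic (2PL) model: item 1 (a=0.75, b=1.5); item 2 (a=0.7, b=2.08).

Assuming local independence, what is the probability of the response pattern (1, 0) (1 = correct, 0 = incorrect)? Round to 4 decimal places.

P(θ) = 1 / (1 + exp(−a(θ − b)))
P_1 = 1/(1+e^{0.8250}) = 0.3047
P_2 = 1/(1+e^{1.1760}) = 0.2358
L = P_1 × (1−P_2) = 0.3047 × 0.7642 = 0.23286

0.2329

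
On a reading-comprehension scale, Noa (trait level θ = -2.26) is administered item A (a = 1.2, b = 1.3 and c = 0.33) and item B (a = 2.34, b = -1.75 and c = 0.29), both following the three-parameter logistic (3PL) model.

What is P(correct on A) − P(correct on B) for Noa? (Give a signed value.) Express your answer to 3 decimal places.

-0.116

P(θ) = c + (1 − c) · 1 / (1 + exp(−a(θ − b)))
P_A = 0.3392
P_B = 0.4552
P_A − P_B = -0.1160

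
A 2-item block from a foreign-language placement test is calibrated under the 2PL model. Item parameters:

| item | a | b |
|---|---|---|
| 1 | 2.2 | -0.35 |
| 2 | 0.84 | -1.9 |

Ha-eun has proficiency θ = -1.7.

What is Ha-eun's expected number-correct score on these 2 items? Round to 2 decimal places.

0.59

P(θ) = 1 / (1 + exp(−a(θ − b)))
P_1 = 1/(1+e^{2.9700}) = 0.0488
P_2 = 1/(1+e^{-0.1680}) = 0.5419
E[score] = 0.0488 + 0.5419 = 0.5907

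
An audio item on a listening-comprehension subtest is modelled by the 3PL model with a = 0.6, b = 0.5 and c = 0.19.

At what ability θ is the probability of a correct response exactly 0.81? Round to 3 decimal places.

P(θ) = c + (1 − c) · 1 / (1 + exp(−a(θ − b)))
Remove guessing floor: (0.81 − 0.19)/(1 − 0.19) = 0.7654
logit = ln(0.7654/0.2346) = 1.1827
θ = b + logit/(a) = 0.5 + 1.1827/0.6000 = 2.4712

2.471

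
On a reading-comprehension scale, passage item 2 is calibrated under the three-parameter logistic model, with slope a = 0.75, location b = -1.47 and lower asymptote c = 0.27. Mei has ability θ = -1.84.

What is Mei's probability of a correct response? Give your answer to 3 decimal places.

0.585

P(θ) = c + (1 − c) · 1 / (1 + exp(−a(θ − b)))
Exponent: 0.75 × (-1.84 − (-1.47)) = -0.2775
1/(1 + e^{0.2775}) = 0.4311
P = 0.27 + 0.73 × 0.4311 = 0.5847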